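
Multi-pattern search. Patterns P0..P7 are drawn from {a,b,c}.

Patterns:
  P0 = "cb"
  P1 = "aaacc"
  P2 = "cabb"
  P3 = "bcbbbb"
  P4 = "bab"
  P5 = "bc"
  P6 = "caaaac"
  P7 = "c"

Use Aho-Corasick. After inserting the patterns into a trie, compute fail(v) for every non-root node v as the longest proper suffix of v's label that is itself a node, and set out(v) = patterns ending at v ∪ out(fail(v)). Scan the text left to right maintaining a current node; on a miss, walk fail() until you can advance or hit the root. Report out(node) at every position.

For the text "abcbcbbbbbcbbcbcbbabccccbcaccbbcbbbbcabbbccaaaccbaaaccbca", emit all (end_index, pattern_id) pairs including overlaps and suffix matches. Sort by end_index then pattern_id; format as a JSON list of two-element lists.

Build:
Trie nodes:
  0='ε' goto a→3 b→11 c→1
  1='c' goto a→8 b→2  ←P7
  2='cb' goto ·  ←P0
  3='a' goto a→4
  4='aa' goto a→5
  5='aaa' goto c→6
  6='aaac' goto c→7
  7='aaacc' goto ·  ←P1
  8='ca' goto a→19 b→9
  9='cab' goto b→10
  10='cabb' goto ·  ←P2
  11='b' goto a→17 c→12
  12='bc' goto b→13  ←P5
  13='bcb' goto b→14
  14='bcbb' goto b→15
  15='bcbbb' goto b→16
  16='bcbbbb' goto ·  ←P3
  17='ba' goto b→18
  18='bab' goto ·  ←P4
  19='caa' goto a→20
  20='caaa' goto a→21
  21='caaaa' goto c→22
  22='caaaac' goto ·  ←P6

BFS fail/out derivation:
  fail(1) 'c': from fail(0)=0 chase 'c': 0 ⇒ 0;  out={7}∪out(0)={7}
  fail(3) 'a': from fail(0)=0 chase 'a': 0 ⇒ 0;  out=∅∪out(0)=∅
  fail(11) 'b': from fail(0)=0 chase 'b': 0 ⇒ 0;  out=∅∪out(0)=∅
  fail(2) 'cb': from fail(1)=0 chase 'b': 0 ⇒ 11;  out={0}∪out(11)={0}
  fail(4) 'aa': from fail(3)=0 chase 'a': 0 ⇒ 3;  out=∅∪out(3)=∅
  fail(8) 'ca': from fail(1)=0 chase 'a': 0 ⇒ 3;  out=∅∪out(3)=∅
  fail(12) 'bc': from fail(11)=0 chase 'c': 0 ⇒ 1;  out={5}∪out(1)={5,7}
  fail(17) 'ba': from fail(11)=0 chase 'a': 0 ⇒ 3;  out=∅∪out(3)=∅
  fail(5) 'aaa': from fail(4)=3 chase 'a': 3 ⇒ 4;  out=∅∪out(4)=∅
  fail(9) 'cab': from fail(8)=3 chase 'b': 3→0 ⇒ 11;  out=∅∪out(11)=∅
  fail(13) 'bcb': from fail(12)=1 chase 'b': 1 ⇒ 2;  out=∅∪out(2)={0}
  fail(18) 'bab': from fail(17)=3 chase 'b': 3→0 ⇒ 11;  out={4}∪out(11)={4}
  fail(19) 'caa': from fail(8)=3 chase 'a': 3 ⇒ 4;  out=∅∪out(4)=∅
  fail(6) 'aaac': from fail(5)=4 chase 'c': 4→3→0 ⇒ 1;  out=∅∪out(1)={7}
  fail(10) 'cabb': from fail(9)=11 chase 'b': 11→0 ⇒ 11;  out={2}∪out(11)={2}
  fail(14) 'bcbb': from fail(13)=2 chase 'b': 2→11→0 ⇒ 11;  out=∅∪out(11)=∅
  fail(20) 'caaa': from fail(19)=4 chase 'a': 4 ⇒ 5;  out=∅∪out(5)=∅
  fail(7) 'aaacc': from fail(6)=1 chase 'c': 1→0 ⇒ 1;  out={1}∪out(1)={1,7}
  fail(15) 'bcbbb': from fail(14)=11 chase 'b': 11→0 ⇒ 11;  out=∅∪out(11)=∅
  fail(21) 'caaaa': from fail(20)=5 chase 'a': 5→4 ⇒ 5;  out=∅∪out(5)=∅
  fail(16) 'bcbbbb': from fail(15)=11 chase 'b': 11→0 ⇒ 11;  out={3}∪out(11)={3}
  fail(22) 'caaaac': from fail(21)=5 chase 'c': 5 ⇒ 6;  out={6}∪out(6)={6,7}

Text stream:
[0] read 'a'  n0⇒n3
[1] read 'b'  n3⇒n11 ·f
[2] read 'c'  n11⇒n12  emit P5@[1:2],P7@[2:2]
[3] read 'b'  n12⇒n13  emit P0@[2:3]
[4] read 'c'  n13⇒n12 ·f  emit P5@[3:4],P7@[4:4]
[5] read 'b'  n12⇒n13  emit P0@[4:5]
[6] read 'b'  n13⇒n14
[7] read 'b'  n14⇒n15
[8] read 'b'  n15⇒n16  emit P3@[3:8]
[9] read 'b'  n16⇒n11 ·f
[10] read 'c'  n11⇒n12  emit P5@[9:10],P7@[10:10]
[11] read 'b'  n12⇒n13  emit P0@[10:11]
[12] read 'b'  n13⇒n14
[13] read 'c'  n14⇒n12 ·f  emit P5@[12:13],P7@[13:13]
[14] read 'b'  n12⇒n13  emit P0@[13:14]
[15] read 'c'  n13⇒n12 ·f  emit P5@[14:15],P7@[15:15]
[16] read 'b'  n12⇒n13  emit P0@[15:16]
[17] read 'b'  n13⇒n14
[18] read 'a'  n14⇒n17 ·f
[19] read 'b'  n17⇒n18  emit P4@[17:19]
[20] read 'c'  n18⇒n12 ·f  emit P5@[19:20],P7@[20:20]
[21] read 'c'  n12⇒n1 ·f  emit P7@[21:21]
[22] read 'c'  n1⇒n1 ·f  emit P7@[22:22]
[23] read 'c'  n1⇒n1 ·f  emit P7@[23:23]
[24] read 'b'  n1⇒n2  emit P0@[23:24]
[25] read 'c'  n2⇒n12 ·f  emit P5@[24:25],P7@[25:25]
[26] read 'a'  n12⇒n8 ·f
[27] read 'c'  n8⇒n1 ·f  emit P7@[27:27]
[28] read 'c'  n1⇒n1 ·f  emit P7@[28:28]
[29] read 'b'  n1⇒n2  emit P0@[28:29]
[30] read 'b'  n2⇒n11 ·f
[31] read 'c'  n11⇒n12  emit P5@[30:31],P7@[31:31]
[32] read 'b'  n12⇒n13  emit P0@[31:32]
[33] read 'b'  n13⇒n14
[34] read 'b'  n14⇒n15
[35] read 'b'  n15⇒n16  emit P3@[30:35]
[36] read 'c'  n16⇒n12 ·f  emit P5@[35:36],P7@[36:36]
[37] read 'a'  n12⇒n8 ·f
[38] read 'b'  n8⇒n9
[39] read 'b'  n9⇒n10  emit P2@[36:39]
[40] read 'b'  n10⇒n11 ·f
[41] read 'c'  n11⇒n12  emit P5@[40:41],P7@[41:41]
[42] read 'c'  n12⇒n1 ·f  emit P7@[42:42]
[43] read 'a'  n1⇒n8
[44] read 'a'  n8⇒n19
[45] read 'a'  n19⇒n20
[46] read 'c'  n20⇒n6 ·f  emit P7@[46:46]
[47] read 'c'  n6⇒n7  emit P1@[43:47],P7@[47:47]
[48] read 'b'  n7⇒n2 ·f  emit P0@[47:48]
[49] read 'a'  n2⇒n17 ·f
[50] read 'a'  n17⇒n4 ·f
[51] read 'a'  n4⇒n5
[52] read 'c'  n5⇒n6  emit P7@[52:52]
[53] read 'c'  n6⇒n7  emit P1@[49:53],P7@[53:53]
[54] read 'b'  n7⇒n2 ·f  emit P0@[53:54]
[55] read 'c'  n2⇒n12 ·f  emit P5@[54:55],P7@[55:55]
[56] read 'a'  n12⇒n8 ·f

Matches: [[2,5],[2,7],[3,0],[4,5],[4,7],[5,0],[8,3],[10,5],[10,7],[11,0],[13,5],[13,7],[14,0],[15,5],[15,7],[16,0],[19,4],[20,5],[20,7],[21,7],[22,7],[23,7],[24,0],[25,5],[25,7],[27,7],[28,7],[29,0],[31,5],[31,7],[32,0],[35,3],[36,5],[36,7],[39,2],[41,5],[41,7],[42,7],[46,7],[47,1],[47,7],[48,0],[52,7],[53,1],[53,7],[54,0],[55,5],[55,7]]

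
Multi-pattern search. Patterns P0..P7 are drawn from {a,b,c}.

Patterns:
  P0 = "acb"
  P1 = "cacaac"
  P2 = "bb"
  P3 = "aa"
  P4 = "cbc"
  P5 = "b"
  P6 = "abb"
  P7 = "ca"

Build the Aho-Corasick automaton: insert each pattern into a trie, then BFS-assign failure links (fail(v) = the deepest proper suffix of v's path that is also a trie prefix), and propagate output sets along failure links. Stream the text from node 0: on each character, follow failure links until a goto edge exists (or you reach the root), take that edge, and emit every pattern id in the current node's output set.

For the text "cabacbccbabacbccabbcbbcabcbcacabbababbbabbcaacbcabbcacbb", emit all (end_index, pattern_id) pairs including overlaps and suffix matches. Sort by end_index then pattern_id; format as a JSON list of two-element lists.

Construct AC machine:
Trie (insert patterns):
  n0 'ε': a→1 b→10 c→4
  n1 'a': a→12 b→15 c→2
  n2 'ac': b→3
  n3 'acb': ·  [P0 ends]
  n4 'c': a→5 b→13
  n5 'ca': c→6  [P7 ends]
  n6 'cac': a→7
  n7 'caca': a→8
  n8 'cacaa': c→9
  n9 'cacaac': ·  [P1 ends]
  n10 'b': b→11  [P5 ends]
  n11 'bb': ·  [P2 ends]
  n12 'aa': ·  [P3 ends]
  n13 'cb': c→14
  n14 'cbc': ·  [P4 ends]
  n15 'ab': b→16
  n16 'abb': ·  [P6 ends]

Failure links (BFS by depth):
  fail(1) 'a': from fail(0)=0 chase 'a': 0 ⇒ 0;  out=∅∪out(0)=∅
  fail(4) 'c': from fail(0)=0 chase 'c': 0 ⇒ 0;  out=∅∪out(0)=∅
  fail(10) 'b': from fail(0)=0 chase 'b': 0 ⇒ 0;  out={5}∪out(0)={5}
  fail(2) 'ac': from fail(1)=0 chase 'c': 0 ⇒ 4;  out=∅∪out(4)=∅
  fail(5) 'ca': from fail(4)=0 chase 'a': 0 ⇒ 1;  out={7}∪out(1)={7}
  fail(11) 'bb': from fail(10)=0 chase 'b': 0 ⇒ 10;  out={2}∪out(10)={2,5}
  fail(12) 'aa': from fail(1)=0 chase 'a': 0 ⇒ 1;  out={3}∪out(1)={3}
  fail(13) 'cb': from fail(4)=0 chase 'b': 0 ⇒ 10;  out=∅∪out(10)={5}
  fail(15) 'ab': from fail(1)=0 chase 'b': 0 ⇒ 10;  out=∅∪out(10)={5}
  fail(3) 'acb': from fail(2)=4 chase 'b': 4 ⇒ 13;  out={0}∪out(13)={0,5}
  fail(6) 'cac': from fail(5)=1 chase 'c': 1 ⇒ 2;  out=∅∪out(2)=∅
  fail(14) 'cbc': from fail(13)=10 chase 'c': 10→0 ⇒ 4;  out={4}∪out(4)={4}
  fail(16) 'abb': from fail(15)=10 chase 'b': 10 ⇒ 11;  out={6}∪out(11)={2,5,6}
  fail(7) 'caca': from fail(6)=2 chase 'a': 2→4 ⇒ 5;  out=∅∪out(5)={7}
  fail(8) 'cacaa': from fail(7)=5 chase 'a': 5→1 ⇒ 12;  out=∅∪out(12)={3}
  fail(9) 'cacaac': from fail(8)=12 chase 'c': 12→1 ⇒ 2;  out={1}∪out(2)={1}

Scan:
i=0 'c': node 0→4
i=1 'a': node 4→5  emit P7@[0:1]
i=2 'b': node 5→15 (fail-walked)  emit P5@[2:2]
i=3 'a': node 15→1 (fail-walked)
i=4 'c': node 1→2
i=5 'b': node 2→3  emit P0@[3:5],P5@[5:5]
i=6 'c': node 3→14 (fail-walked)  emit P4@[4:6]
i=7 'c': node 14→4 (fail-walked)
i=8 'b': node 4→13  emit P5@[8:8]
i=9 'a': node 13→1 (fail-walked)
i=10 'b': node 1→15  emit P5@[10:10]
i=11 'a': node 15→1 (fail-walked)
i=12 'c': node 1→2
i=13 'b': node 2→3  emit P0@[11:13],P5@[13:13]
i=14 'c': node 3→14 (fail-walked)  emit P4@[12:14]
i=15 'c': node 14→4 (fail-walked)
i=16 'a': node 4→5  emit P7@[15:16]
i=17 'b': node 5→15 (fail-walked)  emit P5@[17:17]
i=18 'b': node 15→16  emit P2@[17:18],P5@[18:18],P6@[16:18]
i=19 'c': node 16→4 (fail-walked)
i=20 'b': node 4→13  emit P5@[20:20]
i=21 'b': node 13→11 (fail-walked)  emit P2@[20:21],P5@[21:21]
i=22 'c': node 11→4 (fail-walked)
i=23 'a': node 4→5  emit P7@[22:23]
i=24 'b': node 5→15 (fail-walked)  emit P5@[24:24]
i=25 'c': node 15→4 (fail-walked)
i=26 'b': node 4→13  emit P5@[26:26]
i=27 'c': node 13→14  emit P4@[25:27]
i=28 'a': node 14→5 (fail-walked)  emit P7@[27:28]
i=29 'c': node 5→6
i=30 'a': node 6→7  emit P7@[29:30]
i=31 'b': node 7→15 (fail-walked)  emit P5@[31:31]
i=32 'b': node 15→16  emit P2@[31:32],P5@[32:32],P6@[30:32]
i=33 'a': node 16→1 (fail-walked)
i=34 'b': node 1→15  emit P5@[34:34]
i=35 'a': node 15→1 (fail-walked)
i=36 'b': node 1→15  emit P5@[36:36]
i=37 'b': node 15→16  emit P2@[36:37],P5@[37:37],P6@[35:37]
i=38 'b': node 16→11 (fail-walked)  emit P2@[37:38],P5@[38:38]
i=39 'a': node 11→1 (fail-walked)
i=40 'b': node 1→15  emit P5@[40:40]
i=41 'b': node 15→16  emit P2@[40:41],P5@[41:41],P6@[39:41]
i=42 'c': node 16→4 (fail-walked)
i=43 'a': node 4→5  emit P7@[42:43]
i=44 'a': node 5→12 (fail-walked)  emit P3@[43:44]
i=45 'c': node 12→2 (fail-walked)
i=46 'b': node 2→3  emit P0@[44:46],P5@[46:46]
i=47 'c': node 3→14 (fail-walked)  emit P4@[45:47]
i=48 'a': node 14→5 (fail-walked)  emit P7@[47:48]
i=49 'b': node 5→15 (fail-walked)  emit P5@[49:49]
i=50 'b': node 15→16  emit P2@[49:50],P5@[50:50],P6@[48:50]
i=51 'c': node 16→4 (fail-walked)
i=52 'a': node 4→5  emit P7@[51:52]
i=53 'c': node 5→6
i=54 'b': node 6→3 (fail-walked)  emit P0@[52:54],P5@[54:54]
i=55 'b': node 3→11 (fail-walked)  emit P2@[54:55],P5@[55:55]

Matches: [[1,7],[2,5],[5,0],[5,5],[6,4],[8,5],[10,5],[13,0],[13,5],[14,4],[16,7],[17,5],[18,2],[18,5],[18,6],[20,5],[21,2],[21,5],[23,7],[24,5],[26,5],[27,4],[28,7],[30,7],[31,5],[32,2],[32,5],[32,6],[34,5],[36,5],[37,2],[37,5],[37,6],[38,2],[38,5],[40,5],[41,2],[41,5],[41,6],[43,7],[44,3],[46,0],[46,5],[47,4],[48,7],[49,5],[50,2],[50,5],[50,6],[52,7],[54,0],[54,5],[55,2],[55,5]]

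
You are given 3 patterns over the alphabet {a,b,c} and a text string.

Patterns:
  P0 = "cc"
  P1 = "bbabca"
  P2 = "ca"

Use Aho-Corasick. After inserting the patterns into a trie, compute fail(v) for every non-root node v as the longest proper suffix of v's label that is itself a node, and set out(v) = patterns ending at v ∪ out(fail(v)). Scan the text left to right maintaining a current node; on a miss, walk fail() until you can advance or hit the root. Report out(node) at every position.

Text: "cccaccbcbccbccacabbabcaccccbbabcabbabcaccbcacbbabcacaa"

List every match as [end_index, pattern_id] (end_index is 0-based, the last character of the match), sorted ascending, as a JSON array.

Build:
Trie (insert patterns):
  0='ε' goto b→3 c→1
  1='c' goto a→9 c→2
  2='cc' goto ·  [P0 ends]
  3='b' goto b→4
  4='bb' goto a→5
  5='bba' goto b→6
  6='bbab' goto c→7
  7='bbabc' goto a→8
  8='bbabca' goto ·  [P1 ends]
  9='ca' goto ·  [P2 ends]

Failure links (BFS by depth):
  n1('c'): parent n0 fail=0; on 'c' 0 → fail=0;  out ∅∪∅=∅
  n3('b'): parent n0 fail=0; on 'b' 0 → fail=0;  out ∅∪∅=∅
  n2('cc'): parent n1 fail=0; on 'c' 0 → fail=1;  out {0}∪∅={0}
  n4('bb'): parent n3 fail=0; on 'b' 0 → fail=3;  out ∅∪∅=∅
  n9('ca'): parent n1 fail=0; on 'a' 0 → fail=0;  out {2}∪∅={2}
  n5('bba'): parent n4 fail=3; on 'a' 3→0 → fail=0;  out ∅∪∅=∅
  n6('bbab'): parent n5 fail=0; on 'b' 0 → fail=3;  out ∅∪∅=∅
  n7('bbabc'): parent n6 fail=3; on 'c' 3→0 → fail=1;  out ∅∪∅=∅
  n8('bbabca'): parent n7 fail=1; on 'a' 1 → fail=9;  out {1}∪{2}={1,2}

Text stream:
pos 0 'c': at 1
pos 1 'c': at 2  emit P0@[0:1]
pos 2 'c': at 2 (fail-walked)  emit P0@[1:2]
pos 3 'a': at 9 (fail-walked)  emit P2@[2:3]
pos 4 'c': at 1 (fail-walked)
pos 5 'c': at 2  emit P0@[4:5]
pos 6 'b': at 3 (fail-walked)
pos 7 'c': at 1 (fail-walked)
pos 8 'b': at 3 (fail-walked)
pos 9 'c': at 1 (fail-walked)
pos 10 'c': at 2  emit P0@[9:10]
pos 11 'b': at 3 (fail-walked)
pos 12 'c': at 1 (fail-walked)
pos 13 'c': at 2  emit P0@[12:13]
pos 14 'a': at 9 (fail-walked)  emit P2@[13:14]
pos 15 'c': at 1 (fail-walked)
pos 16 'a': at 9  emit P2@[15:16]
pos 17 'b': at 3 (fail-walked)
pos 18 'b': at 4
pos 19 'a': at 5
pos 20 'b': at 6
pos 21 'c': at 7
pos 22 'a': at 8  emit P1@[17:22],P2@[21:22]
pos 23 'c': at 1 (fail-walked)
pos 24 'c': at 2  emit P0@[23:24]
pos 25 'c': at 2 (fail-walked)  emit P0@[24:25]
pos 26 'c': at 2 (fail-walked)  emit P0@[25:26]
pos 27 'b': at 3 (fail-walked)
pos 28 'b': at 4
pos 29 'a': at 5
pos 30 'b': at 6
pos 31 'c': at 7
pos 32 'a': at 8  emit P1@[27:32],P2@[31:32]
pos 33 'b': at 3 (fail-walked)
pos 34 'b': at 4
pos 35 'a': at 5
pos 36 'b': at 6
pos 37 'c': at 7
pos 38 'a': at 8  emit P1@[33:38],P2@[37:38]
pos 39 'c': at 1 (fail-walked)
pos 40 'c': at 2  emit P0@[39:40]
pos 41 'b': at 3 (fail-walked)
pos 42 'c': at 1 (fail-walked)
pos 43 'a': at 9  emit P2@[42:43]
pos 44 'c': at 1 (fail-walked)
pos 45 'b': at 3 (fail-walked)
pos 46 'b': at 4
pos 47 'a': at 5
pos 48 'b': at 6
pos 49 'c': at 7
pos 50 'a': at 8  emit P1@[45:50],P2@[49:50]
pos 51 'c': at 1 (fail-walked)
pos 52 'a': at 9  emit P2@[51:52]
pos 53 'a': at 0 (fail-walked)

Result: [[1,0],[2,0],[3,2],[5,0],[10,0],[13,0],[14,2],[16,2],[22,1],[22,2],[24,0],[25,0],[26,0],[32,1],[32,2],[38,1],[38,2],[40,0],[43,2],[50,1],[50,2],[52,2]]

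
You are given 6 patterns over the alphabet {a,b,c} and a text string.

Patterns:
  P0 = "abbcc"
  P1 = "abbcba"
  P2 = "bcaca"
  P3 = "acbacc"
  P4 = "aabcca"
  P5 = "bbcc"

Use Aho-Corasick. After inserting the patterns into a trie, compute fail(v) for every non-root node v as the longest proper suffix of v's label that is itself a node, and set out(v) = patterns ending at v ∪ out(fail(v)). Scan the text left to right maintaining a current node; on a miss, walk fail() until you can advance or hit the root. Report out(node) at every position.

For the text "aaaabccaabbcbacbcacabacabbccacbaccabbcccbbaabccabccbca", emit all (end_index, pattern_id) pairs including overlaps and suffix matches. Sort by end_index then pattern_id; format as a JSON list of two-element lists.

Build:
Trie nodes:
  0='ε' goto a→1 b→8
  1='a' goto a→18 b→2 c→13
  2='ab' goto b→3
  3='abb' goto c→4
  4='abbc' goto b→6 c→5
  5='abbcc' goto ·  [P0 ends]
  6='abbcb' goto a→7
  7='abbcba' goto ·  [P1 ends]
  8='b' goto b→23 c→9
  9='bc' goto a→10
  10='bca' goto c→11
  11='bcac' goto a→12
  12='bcaca' goto ·  [P2 ends]
  13='ac' goto b→14
  14='acb' goto a→15
  15='acba' goto c→16
  16='acbac' goto c→17
  17='acbacc' goto ·  [P3 ends]
  18='aa' goto b→19
  19='aab' goto c→20
  20='aabc' goto c→21
  21='aabcc' goto a→22
  22='aabcca' goto ·  [P4 ends]
  23='bb' goto c→24
  24='bbc' goto c→25
  25='bbcc' goto ·  [P5 ends]

Failure links (BFS by depth):
  fail(1) 'a': from fail(0)=0 chase 'a': 0 ⇒ 0;  out=∅∪out(0)=∅
  fail(8) 'b': from fail(0)=0 chase 'b': 0 ⇒ 0;  out=∅∪out(0)=∅
  fail(2) 'ab': from fail(1)=0 chase 'b': 0 ⇒ 8;  out=∅∪out(8)=∅
  fail(9) 'bc': from fail(8)=0 chase 'c': 0 ⇒ 0;  out=∅∪out(0)=∅
  fail(13) 'ac': from fail(1)=0 chase 'c': 0 ⇒ 0;  out=∅∪out(0)=∅
  fail(18) 'aa': from fail(1)=0 chase 'a': 0 ⇒ 1;  out=∅∪out(1)=∅
  fail(23) 'bb': from fail(8)=0 chase 'b': 0 ⇒ 8;  out=∅∪out(8)=∅
  fail(3) 'abb': from fail(2)=8 chase 'b': 8 ⇒ 23;  out=∅∪out(23)=∅
  fail(10) 'bca': from fail(9)=0 chase 'a': 0 ⇒ 1;  out=∅∪out(1)=∅
  fail(14) 'acb': from fail(13)=0 chase 'b': 0 ⇒ 8;  out=∅∪out(8)=∅
  fail(19) 'aab': from fail(18)=1 chase 'b': 1 ⇒ 2;  out=∅∪out(2)=∅
  fail(24) 'bbc': from fail(23)=8 chase 'c': 8 ⇒ 9;  out=∅∪out(9)=∅
  fail(4) 'abbc': from fail(3)=23 chase 'c': 23 ⇒ 24;  out=∅∪out(24)=∅
  fail(11) 'bcac': from fail(10)=1 chase 'c': 1 ⇒ 13;  out=∅∪out(13)=∅
  fail(15) 'acba': from fail(14)=8 chase 'a': 8→0 ⇒ 1;  out=∅∪out(1)=∅
  fail(20) 'aabc': from fail(19)=2 chase 'c': 2→8 ⇒ 9;  out=∅∪out(9)=∅
  fail(25) 'bbcc': from fail(24)=9 chase 'c': 9→0 ⇒ 0;  out={5}∪out(0)={5}
  fail(5) 'abbcc': from fail(4)=24 chase 'c': 24 ⇒ 25;  out={0}∪out(25)={0,5}
  fail(6) 'abbcb': from fail(4)=24 chase 'b': 24→9→0 ⇒ 8;  out=∅∪out(8)=∅
  fail(12) 'bcaca': from fail(11)=13 chase 'a': 13→0 ⇒ 1;  out={2}∪out(1)={2}
  fail(16) 'acbac': from fail(15)=1 chase 'c': 1 ⇒ 13;  out=∅∪out(13)=∅
  fail(21) 'aabcc': from fail(20)=9 chase 'c': 9→0 ⇒ 0;  out=∅∪out(0)=∅
  fail(7) 'abbcba': from fail(6)=8 chase 'a': 8→0 ⇒ 1;  out={1}∪out(1)={1}
  fail(17) 'acbacc': from fail(16)=13 chase 'c': 13→0 ⇒ 0;  out={3}∪out(0)={3}
  fail(22) 'aabcca': from fail(21)=0 chase 'a': 0 ⇒ 1;  out={4}∪out(1)={4}

Text stream:
i=0 'a': node 0→1
i=1 'a': node 1→18
i=2 'a': node 18→18 (via fail)
i=3 'a': node 18→18 (via fail)
i=4 'b': node 18→19
i=5 'c': node 19→20
i=6 'c': node 20→21
i=7 'a': node 21→22  emit P4@[2:7]
i=8 'a': node 22→18 (via fail)
i=9 'b': node 18→19
i=10 'b': node 19→3 (via fail)
i=11 'c': node 3→4
i=12 'b': node 4→6
i=13 'a': node 6→7  emit P1@[8:13]
i=14 'c': node 7→13 (via fail)
i=15 'b': node 13→14
i=16 'c': node 14→9 (via fail)
i=17 'a': node 9→10
i=18 'c': node 10→11
i=19 'a': node 11→12  emit P2@[15:19]
i=20 'b': node 12→2 (via fail)
i=21 'a': node 2→1 (via fail)
i=22 'c': node 1→13
i=23 'a': node 13→1 (via fail)
i=24 'b': node 1→2
i=25 'b': node 2→3
i=26 'c': node 3→4
i=27 'c': node 4→5  emit P0@[23:27],P5@[24:27]
i=28 'a': node 5→1 (via fail)
i=29 'c': node 1→13
i=30 'b': node 13→14
i=31 'a': node 14→15
i=32 'c': node 15→16
i=33 'c': node 16→17  emit P3@[28:33]
i=34 'a': node 17→1 (via fail)
i=35 'b': node 1→2
i=36 'b': node 2→3
i=37 'c': node 3→4
i=38 'c': node 4→5  emit P0@[34:38],P5@[35:38]
i=39 'c': node 5→0 (via fail)
i=40 'b': node 0→8
i=41 'b': node 8→23
i=42 'a': node 23→1 (via fail)
i=43 'a': node 1→18
i=44 'b': node 18→19
i=45 'c': node 19→20
i=46 'c': node 20→21
i=47 'a': node 21→22  emit P4@[42:47]
i=48 'b': node 22→2 (via fail)
i=49 'c': node 2→9 (via fail)
i=50 'c': node 9→0 (via fail)
i=51 'b': node 0→8
i=52 'c': node 8→9
i=53 'a': node 9→10

Matches: [[7,4],[13,1],[19,2],[27,0],[27,5],[33,3],[38,0],[38,5],[47,4]]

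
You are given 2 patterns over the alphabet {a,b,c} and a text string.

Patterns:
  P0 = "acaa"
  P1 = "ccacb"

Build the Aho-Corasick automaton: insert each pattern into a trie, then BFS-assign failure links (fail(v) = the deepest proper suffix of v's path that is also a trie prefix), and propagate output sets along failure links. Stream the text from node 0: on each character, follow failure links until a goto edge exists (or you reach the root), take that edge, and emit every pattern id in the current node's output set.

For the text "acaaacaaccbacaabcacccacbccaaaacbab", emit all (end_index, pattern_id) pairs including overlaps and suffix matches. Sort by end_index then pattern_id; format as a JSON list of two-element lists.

Construct AC machine:
Trie nodes:
  n0 'ε': a→1 c→5
  n1 'a': c→2
  n2 'ac': a→3
  n3 'aca': a→4
  n4 'acaa': ·  [P0 ends]
  n5 'c': c→6
  n6 'cc': a→7
  n7 'cca': c→8
  n8 'ccac': b→9
  n9 'ccacb': ·  [P1 ends]

Failure links (BFS by depth):
  fail(1) 'a': from fail(0)=0 chase 'a': 0 ⇒ 0;  out=∅∪out(0)=∅
  fail(5) 'c': from fail(0)=0 chase 'c': 0 ⇒ 0;  out=∅∪out(0)=∅
  fail(2) 'ac': from fail(1)=0 chase 'c': 0 ⇒ 5;  out=∅∪out(5)=∅
  fail(6) 'cc': from fail(5)=0 chase 'c': 0 ⇒ 5;  out=∅∪out(5)=∅
  fail(3) 'aca': from fail(2)=5 chase 'a': 5→0 ⇒ 1;  out=∅∪out(1)=∅
  fail(7) 'cca': from fail(6)=5 chase 'a': 5→0 ⇒ 1;  out=∅∪out(1)=∅
  fail(4) 'acaa': from fail(3)=1 chase 'a': 1→0 ⇒ 1;  out={0}∪out(1)={0}
  fail(8) 'ccac': from fail(7)=1 chase 'c': 1 ⇒ 2;  out=∅∪out(2)=∅
  fail(9) 'ccacb': from fail(8)=2 chase 'b': 2→5→0 ⇒ 0;  out={1}∪out(0)={1}

Scan:
[0] read 'a'  n0⇒n1
[1] read 'c'  n1⇒n2
[2] read 'a'  n2⇒n3
[3] read 'a'  n3⇒n4  → match P0@[0:3]
[4] read 'a'  n4⇒n1 (fail-walked)
[5] read 'c'  n1⇒n2
[6] read 'a'  n2⇒n3
[7] read 'a'  n3⇒n4  → match P0@[4:7]
[8] read 'c'  n4⇒n2 (fail-walked)
[9] read 'c'  n2⇒n6 (fail-walked)
[10] read 'b'  n6⇒n0 (fail-walked)
[11] read 'a'  n0⇒n1
[12] read 'c'  n1⇒n2
[13] read 'a'  n2⇒n3
[14] read 'a'  n3⇒n4  → match P0@[11:14]
[15] read 'b'  n4⇒n0 (fail-walked)
[16] read 'c'  n0⇒n5
[17] read 'a'  n5⇒n1 (fail-walked)
[18] read 'c'  n1⇒n2
[19] read 'c'  n2⇒n6 (fail-walked)
[20] read 'c'  n6⇒n6 (fail-walked)
[21] read 'a'  n6⇒n7
[22] read 'c'  n7⇒n8
[23] read 'b'  n8⇒n9  → match P1@[19:23]
[24] read 'c'  n9⇒n5 (fail-walked)
[25] read 'c'  n5⇒n6
[26] read 'a'  n6⇒n7
[27] read 'a'  n7⇒n1 (fail-walked)
[28] read 'a'  n1⇒n1 (fail-walked)
[29] read 'a'  n1⇒n1 (fail-walked)
[30] read 'c'  n1⇒n2
[31] read 'b'  n2⇒n0 (fail-walked)
[32] read 'a'  n0⇒n1
[33] read 'b'  n1⇒n0 (fail-walked)

All matches (sorted): [[3,0],[7,0],[14,0],[23,1]]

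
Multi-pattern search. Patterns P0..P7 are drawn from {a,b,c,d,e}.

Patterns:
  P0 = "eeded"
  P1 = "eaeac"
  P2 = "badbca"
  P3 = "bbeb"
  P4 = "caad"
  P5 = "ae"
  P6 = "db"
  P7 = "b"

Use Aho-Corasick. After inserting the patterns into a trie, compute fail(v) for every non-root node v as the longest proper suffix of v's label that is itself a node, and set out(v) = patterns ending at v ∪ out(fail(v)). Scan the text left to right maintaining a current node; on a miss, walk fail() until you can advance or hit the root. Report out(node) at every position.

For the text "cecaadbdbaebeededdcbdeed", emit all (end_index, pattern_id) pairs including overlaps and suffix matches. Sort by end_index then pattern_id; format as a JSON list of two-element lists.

Build:
Trie nodes:
  0='ε' goto a→23 b→10 c→19 d→25 e→1
  1='e' goto a→6 e→2
  2='ee' goto d→3
  3='eed' goto e→4
  4='eede' goto d→5
  5='eeded' goto ·  [P0 ends]
  6='ea' goto e→7
  7='eae' goto a→8
  8='eaea' goto c→9
  9='eaeac' goto ·  [P1 ends]
  10='b' goto a→11 b→16  [P7 ends]
  11='ba' goto d→12
  12='bad' goto b→13
  13='badb' goto c→14
  14='badbc' goto a→15
  15='badbca' goto ·  [P2 ends]
  16='bb' goto e→17
  17='bbe' goto b→18
  18='bbeb' goto ·  [P3 ends]
  19='c' goto a→20
  20='ca' goto a→21
  21='caa' goto d→22
  22='caad' goto ·  [P4 ends]
  23='a' goto e→24
  24='ae' goto ·  [P5 ends]
  25='d' goto b→26
  26='db' goto ·  [P6 ends]

BFS fail/out derivation:
  fail(1) 'e': from fail(0)=0 chase 'e': 0 ⇒ 0;  out=∅∪out(0)=∅
  fail(10) 'b': from fail(0)=0 chase 'b': 0 ⇒ 0;  out={7}∪out(0)={7}
  fail(19) 'c': from fail(0)=0 chase 'c': 0 ⇒ 0;  out=∅∪out(0)=∅
  fail(23) 'a': from fail(0)=0 chase 'a': 0 ⇒ 0;  out=∅∪out(0)=∅
  fail(25) 'd': from fail(0)=0 chase 'd': 0 ⇒ 0;  out=∅∪out(0)=∅
  fail(2) 'ee': from fail(1)=0 chase 'e': 0 ⇒ 1;  out=∅∪out(1)=∅
  fail(6) 'ea': from fail(1)=0 chase 'a': 0 ⇒ 23;  out=∅∪out(23)=∅
  fail(11) 'ba': from fail(10)=0 chase 'a': 0 ⇒ 23;  out=∅∪out(23)=∅
  fail(16) 'bb': from fail(10)=0 chase 'b': 0 ⇒ 10;  out=∅∪out(10)={7}
  fail(20) 'ca': from fail(19)=0 chase 'a': 0 ⇒ 23;  out=∅∪out(23)=∅
  fail(24) 'ae': from fail(23)=0 chase 'e': 0 ⇒ 1;  out={5}∪out(1)={5}
  fail(26) 'db': from fail(25)=0 chase 'b': 0 ⇒ 10;  out={6}∪out(10)={6,7}
  fail(3) 'eed': from fail(2)=1 chase 'd': 1→0 ⇒ 25;  out=∅∪out(25)=∅
  fail(7) 'eae': from fail(6)=23 chase 'e': 23 ⇒ 24;  out=∅∪out(24)={5}
  fail(12) 'bad': from fail(11)=23 chase 'd': 23→0 ⇒ 25;  out=∅∪out(25)=∅
  fail(17) 'bbe': from fail(16)=10 chase 'e': 10→0 ⇒ 1;  out=∅∪out(1)=∅
  fail(21) 'caa': from fail(20)=23 chase 'a': 23→0 ⇒ 23;  out=∅∪out(23)=∅
  fail(4) 'eede': from fail(3)=25 chase 'e': 25→0 ⇒ 1;  out=∅∪out(1)=∅
  fail(8) 'eaea': from fail(7)=24 chase 'a': 24→1 ⇒ 6;  out=∅∪out(6)=∅
  fail(13) 'badb': from fail(12)=25 chase 'b': 25 ⇒ 26;  out=∅∪out(26)={6,7}
  fail(18) 'bbeb': from fail(17)=1 chase 'b': 1→0 ⇒ 10;  out={3}∪out(10)={3,7}
  fail(22) 'caad': from fail(21)=23 chase 'd': 23→0 ⇒ 25;  out={4}∪out(25)={4}
  fail(5) 'eeded': from fail(4)=1 chase 'd': 1→0 ⇒ 25;  out={0}∪out(25)={0}
  fail(9) 'eaeac': from fail(8)=6 chase 'c': 6→23→0 ⇒ 19;  out={1}∪out(19)={1}
  fail(14) 'badbc': from fail(13)=26 chase 'c': 26→10→0 ⇒ 19;  out=∅∪out(19)=∅
  fail(15) 'badbca': from fail(14)=19 chase 'a': 19 ⇒ 20;  out={2}∪out(20)={2}

Run:
i=0 'c': node 0→19
i=1 'e': node 19→1 (fail-walked)
i=2 'c': node 1→19 (fail-walked)
i=3 'a': node 19→20
i=4 'a': node 20→21
i=5 'd': node 21→22  emit P4@[2:5]
i=6 'b': node 22→26 (fail-walked)  emit P6@[5:6],P7@[6:6]
i=7 'd': node 26→25 (fail-walked)
i=8 'b': node 25→26  emit P6@[7:8],P7@[8:8]
i=9 'a': node 26→11 (fail-walked)
i=10 'e': node 11→24 (fail-walked)  emit P5@[9:10]
i=11 'b': node 24→10 (fail-walked)  emit P7@[11:11]
i=12 'e': node 10→1 (fail-walked)
i=13 'e': node 1→2
i=14 'd': node 2→3
i=15 'e': node 3→4
i=16 'd': node 4→5  emit P0@[12:16]
i=17 'd': node 5→25 (fail-walked)
i=18 'c': node 25→19 (fail-walked)
i=19 'b': node 19→10 (fail-walked)  emit P7@[19:19]
i=20 'd': node 10→25 (fail-walked)
i=21 'e': node 25→1 (fail-walked)
i=22 'e': node 1→2
i=23 'd': node 2→3

All matches (sorted): [[5,4],[6,6],[6,7],[8,6],[8,7],[10,5],[11,7],[16,0],[19,7]]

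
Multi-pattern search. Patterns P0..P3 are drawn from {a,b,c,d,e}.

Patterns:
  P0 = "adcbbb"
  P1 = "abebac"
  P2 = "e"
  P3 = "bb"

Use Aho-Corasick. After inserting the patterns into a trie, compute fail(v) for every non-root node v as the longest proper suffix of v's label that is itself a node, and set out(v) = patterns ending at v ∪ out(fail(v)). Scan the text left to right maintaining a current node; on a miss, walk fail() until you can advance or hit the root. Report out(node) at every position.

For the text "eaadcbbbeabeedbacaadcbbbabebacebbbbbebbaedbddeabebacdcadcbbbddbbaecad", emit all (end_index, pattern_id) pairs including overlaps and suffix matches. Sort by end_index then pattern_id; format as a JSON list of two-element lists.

Construct AC machine:
Trie (insert patterns):
  0='ε' goto a→1 b→13 e→12
  1='a' goto b→7 d→2
  2='ad' goto c→3
  3='adc' goto b→4
  4='adcb' goto b→5
  5='adcbb' goto b→6
  6='adcbbb' goto ·  ←P0
  7='ab' goto e→8
  8='abe' goto b→9
  9='abeb' goto a→10
  10='abeba' goto c→11
  11='abebac' goto ·  ←P1
  12='e' goto ·  ←P2
  13='b' goto b→14
  14='bb' goto ·  ←P3

Failure links (BFS by depth):
  n1('a'): parent n0 fail=0; on 'a' 0 → fail=0;  out ∅∪∅=∅
  n12('e'): parent n0 fail=0; on 'e' 0 → fail=0;  out {2}∪∅={2}
  n13('b'): parent n0 fail=0; on 'b' 0 → fail=0;  out ∅∪∅=∅
  n2('ad'): parent n1 fail=0; on 'd' 0 → fail=0;  out ∅∪∅=∅
  n7('ab'): parent n1 fail=0; on 'b' 0 → fail=13;  out ∅∪∅=∅
  n14('bb'): parent n13 fail=0; on 'b' 0 → fail=13;  out {3}∪∅={3}
  n3('adc'): parent n2 fail=0; on 'c' 0 → fail=0;  out ∅∪∅=∅
  n8('abe'): parent n7 fail=13; on 'e' 13→0 → fail=12;  out ∅∪{2}={2}
  n4('adcb'): parent n3 fail=0; on 'b' 0 → fail=13;  out ∅∪∅=∅
  n9('abeb'): parent n8 fail=12; on 'b' 12→0 → fail=13;  out ∅∪∅=∅
  n5('adcbb'): parent n4 fail=13; on 'b' 13 → fail=14;  out ∅∪{3}={3}
  n10('abeba'): parent n9 fail=13; on 'a' 13→0 → fail=1;  out ∅∪∅=∅
  n6('adcbbb'): parent n5 fail=14; on 'b' 14→13 → fail=14;  out {0}∪{3}={0,3}
  n11('abebac'): parent n10 fail=1; on 'c' 1→0 → fail=0;  out {1}∪∅={1}

Text stream:
pos 0 'e': at 12  ** P2@[0:0]
pos 1 'a': at 1 (via fail)
pos 2 'a': at 1 (via fail)
pos 3 'd': at 2
pos 4 'c': at 3
pos 5 'b': at 4
pos 6 'b': at 5  ** P3@[5:6]
pos 7 'b': at 6  ** P0@[2:7],P3@[6:7]
pos 8 'e': at 12 (via fail)  ** P2@[8:8]
pos 9 'a': at 1 (via fail)
pos 10 'b': at 7
pos 11 'e': at 8  ** P2@[11:11]
pos 12 'e': at 12 (via fail)  ** P2@[12:12]
pos 13 'd': at 0 (via fail)
pos 14 'b': at 13
pos 15 'a': at 1 (via fail)
pos 16 'c': at 0 (via fail)
pos 17 'a': at 1
pos 18 'a': at 1 (via fail)
pos 19 'd': at 2
pos 20 'c': at 3
pos 21 'b': at 4
pos 22 'b': at 5  ** P3@[21:22]
pos 23 'b': at 6  ** P0@[18:23],P3@[22:23]
pos 24 'a': at 1 (via fail)
pos 25 'b': at 7
pos 26 'e': at 8  ** P2@[26:26]
pos 27 'b': at 9
pos 28 'a': at 10
pos 29 'c': at 11  ** P1@[24:29]
pos 30 'e': at 12 (via fail)  ** P2@[30:30]
pos 31 'b': at 13 (via fail)
pos 32 'b': at 14  ** P3@[31:32]
pos 33 'b': at 14 (via fail)  ** P3@[32:33]
pos 34 'b': at 14 (via fail)  ** P3@[33:34]
pos 35 'b': at 14 (via fail)  ** P3@[34:35]
pos 36 'e': at 12 (via fail)  ** P2@[36:36]
pos 37 'b': at 13 (via fail)
pos 38 'b': at 14  ** P3@[37:38]
pos 39 'a': at 1 (via fail)
pos 40 'e': at 12 (via fail)  ** P2@[40:40]
pos 41 'd': at 0 (via fail)
pos 42 'b': at 13
pos 43 'd': at 0 (via fail)
pos 44 'd': at 0
pos 45 'e': at 12  ** P2@[45:45]
pos 46 'a': at 1 (via fail)
pos 47 'b': at 7
pos 48 'e': at 8  ** P2@[48:48]
pos 49 'b': at 9
pos 50 'a': at 10
pos 51 'c': at 11  ** P1@[46:51]
pos 52 'd': at 0 (via fail)
pos 53 'c': at 0
pos 54 'a': at 1
pos 55 'd': at 2
pos 56 'c': at 3
pos 57 'b': at 4
pos 58 'b': at 5  ** P3@[57:58]
pos 59 'b': at 6  ** P0@[54:59],P3@[58:59]
pos 60 'd': at 0 (via fail)
pos 61 'd': at 0
pos 62 'b': at 13
pos 63 'b': at 14  ** P3@[62:63]
pos 64 'a': at 1 (via fail)
pos 65 'e': at 12 (via fail)  ** P2@[65:65]
pos 66 'c': at 0 (via fail)
pos 67 'a': at 1
pos 68 'd': at 2

Matches: [[0,2],[6,3],[7,0],[7,3],[8,2],[11,2],[12,2],[22,3],[23,0],[23,3],[26,2],[29,1],[30,2],[32,3],[33,3],[34,3],[35,3],[36,2],[38,3],[40,2],[45,2],[48,2],[51,1],[58,3],[59,0],[59,3],[63,3],[65,2]]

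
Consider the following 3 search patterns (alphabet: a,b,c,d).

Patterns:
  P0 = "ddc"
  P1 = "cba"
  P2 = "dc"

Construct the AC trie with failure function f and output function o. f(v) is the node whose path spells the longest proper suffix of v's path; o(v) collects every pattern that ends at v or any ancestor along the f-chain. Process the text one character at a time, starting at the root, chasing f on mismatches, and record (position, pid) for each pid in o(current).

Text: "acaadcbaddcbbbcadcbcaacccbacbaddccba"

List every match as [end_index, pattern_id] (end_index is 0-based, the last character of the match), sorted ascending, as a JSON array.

Construct AC machine:
Trie (insert patterns):
  n0 'ε': c→4 d→1
  n1 'd': c→7 d→2
  n2 'dd': c→3
  n3 'ddc': ·  ←P0
  n4 'c': b→5
  n5 'cb': a→6
  n6 'cba': ·  ←P1
  n7 'dc': ·  ←P2

BFS fail/out derivation:
  n1('d'): parent n0 fail=0; on 'd' 0 → fail=0;  out ∅∪∅=∅
  n4('c'): parent n0 fail=0; on 'c' 0 → fail=0;  out ∅∪∅=∅
  n2('dd'): parent n1 fail=0; on 'd' 0 → fail=1;  out ∅∪∅=∅
  n5('cb'): parent n4 fail=0; on 'b' 0 → fail=0;  out ∅∪∅=∅
  n7('dc'): parent n1 fail=0; on 'c' 0 → fail=4;  out {2}∪∅={2}
  n3('ddc'): parent n2 fail=1; on 'c' 1 → fail=7;  out {0}∪{2}={0,2}
  n6('cba'): parent n5 fail=0; on 'a' 0 → fail=0;  out {1}∪∅={1}

Text stream:
[0] read 'a'  n0⇒n0
[1] read 'c'  n0⇒n4
[2] read 'a'  n4⇒n0 (fail-walked)
[3] read 'a'  n0⇒n0
[4] read 'd'  n0⇒n1
[5] read 'c'  n1⇒n7  ** P2@[4:5]
[6] read 'b'  n7⇒n5 (fail-walked)
[7] read 'a'  n5⇒n6  ** P1@[5:7]
[8] read 'd'  n6⇒n1 (fail-walked)
[9] read 'd'  n1⇒n2
[10] read 'c'  n2⇒n3  ** P0@[8:10],P2@[9:10]
[11] read 'b'  n3⇒n5 (fail-walked)
[12] read 'b'  n5⇒n0 (fail-walked)
[13] read 'b'  n0⇒n0
[14] read 'c'  n0⇒n4
[15] read 'a'  n4⇒n0 (fail-walked)
[16] read 'd'  n0⇒n1
[17] read 'c'  n1⇒n7  ** P2@[16:17]
[18] read 'b'  n7⇒n5 (fail-walked)
[19] read 'c'  n5⇒n4 (fail-walked)
[20] read 'a'  n4⇒n0 (fail-walked)
[21] read 'a'  n0⇒n0
[22] read 'c'  n0⇒n4
[23] read 'c'  n4⇒n4 (fail-walked)
[24] read 'c'  n4⇒n4 (fail-walked)
[25] read 'b'  n4⇒n5
[26] read 'a'  n5⇒n6  ** P1@[24:26]
[27] read 'c'  n6⇒n4 (fail-walked)
[28] read 'b'  n4⇒n5
[29] read 'a'  n5⇒n6  ** P1@[27:29]
[30] read 'd'  n6⇒n1 (fail-walked)
[31] read 'd'  n1⇒n2
[32] read 'c'  n2⇒n3  ** P0@[30:32],P2@[31:32]
[33] read 'c'  n3⇒n4 (fail-walked)
[34] read 'b'  n4⇒n5
[35] read 'a'  n5⇒n6  ** P1@[33:35]

Matches: [[5,2],[7,1],[10,0],[10,2],[17,2],[26,1],[29,1],[32,0],[32,2],[35,1]]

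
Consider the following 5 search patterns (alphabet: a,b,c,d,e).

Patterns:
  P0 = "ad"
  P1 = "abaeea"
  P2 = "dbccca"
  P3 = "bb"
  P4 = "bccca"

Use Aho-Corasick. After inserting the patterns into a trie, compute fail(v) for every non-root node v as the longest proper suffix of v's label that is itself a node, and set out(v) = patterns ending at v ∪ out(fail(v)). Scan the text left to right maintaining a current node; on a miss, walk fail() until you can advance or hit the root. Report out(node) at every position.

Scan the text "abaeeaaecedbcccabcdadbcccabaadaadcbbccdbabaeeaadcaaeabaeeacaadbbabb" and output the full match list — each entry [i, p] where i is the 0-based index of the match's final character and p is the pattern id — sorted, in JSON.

Build automaton:
Trie (insert patterns):
  n0 'ε': a→1 b→14 d→8
  n1 'a': b→3 d→2
  n2 'ad': ·  [P0 ends]
  n3 'ab': a→4
  n4 'aba': e→5
  n5 'abae': e→6
  n6 'abaee': a→7
  n7 'abaeea': ·  [P1 ends]
  n8 'd': b→9
  n9 'db': c→10
  n10 'dbc': c→11
  n11 'dbcc': c→12
  n12 'dbccc': a→13
  n13 'dbccca': ·  [P2 ends]
  n14 'b': b→15 c→16
  n15 'bb': ·  [P3 ends]
  n16 'bc': c→17
  n17 'bcc': c→18
  n18 'bccc': a→19
  n19 'bccca': ·  [P4 ends]

Failure links (BFS by depth):
  n1('a'): parent n0 fail=0; on 'a' 0 → fail=0;  out ∅∪∅=∅
  n8('d'): parent n0 fail=0; on 'd' 0 → fail=0;  out ∅∪∅=∅
  n14('b'): parent n0 fail=0; on 'b' 0 → fail=0;  out ∅∪∅=∅
  n2('ad'): parent n1 fail=0; on 'd' 0 → fail=8;  out {0}∪∅={0}
  n3('ab'): parent n1 fail=0; on 'b' 0 → fail=14;  out ∅∪∅=∅
  n9('db'): parent n8 fail=0; on 'b' 0 → fail=14;  out ∅∪∅=∅
  n15('bb'): parent n14 fail=0; on 'b' 0 → fail=14;  out {3}∪∅={3}
  n16('bc'): parent n14 fail=0; on 'c' 0 → fail=0;  out ∅∪∅=∅
  n4('aba'): parent n3 fail=14; on 'a' 14→0 → fail=1;  out ∅∪∅=∅
  n10('dbc'): parent n9 fail=14; on 'c' 14 → fail=16;  out ∅∪∅=∅
  n17('bcc'): parent n16 fail=0; on 'c' 0 → fail=0;  out ∅∪∅=∅
  n5('abae'): parent n4 fail=1; on 'e' 1→0 → fail=0;  out ∅∪∅=∅
  n11('dbcc'): parent n10 fail=16; on 'c' 16 → fail=17;  out ∅∪∅=∅
  n18('bccc'): parent n17 fail=0; on 'c' 0 → fail=0;  out ∅∪∅=∅
  n6('abaee'): parent n5 fail=0; on 'e' 0 → fail=0;  out ∅∪∅=∅
  n12('dbccc'): parent n11 fail=17; on 'c' 17 → fail=18;  out ∅∪∅=∅
  n19('bccca'): parent n18 fail=0; on 'a' 0 → fail=1;  out {4}∪∅={4}
  n7('abaeea'): parent n6 fail=0; on 'a' 0 → fail=1;  out {1}∪∅={1}
  n13('dbccca'): parent n12 fail=18; on 'a' 18 → fail=19;  out {2}∪{4}={2,4}

Run:
[0] read 'a'  n0⇒n1
[1] read 'b'  n1⇒n3
[2] read 'a'  n3⇒n4
[3] read 'e'  n4⇒n5
[4] read 'e'  n5⇒n6
[5] read 'a'  n6⇒n7  → match P1@[0:5]
[6] read 'a'  n7⇒n1 (fail-walked)
[7] read 'e'  n1⇒n0 (fail-walked)
[8] read 'c'  n0⇒n0
[9] read 'e'  n0⇒n0
[10] read 'd'  n0⇒n8
[11] read 'b'  n8⇒n9
[12] read 'c'  n9⇒n10
[13] read 'c'  n10⇒n11
[14] read 'c'  n11⇒n12
[15] read 'a'  n12⇒n13  → match P2@[10:15],P4@[11:15]
[16] read 'b'  n13⇒n3 (fail-walked)
[17] read 'c'  n3⇒n16 (fail-walked)
[18] read 'd'  n16⇒n8 (fail-walked)
[19] read 'a'  n8⇒n1 (fail-walked)
[20] read 'd'  n1⇒n2  → match P0@[19:20]
[21] read 'b'  n2⇒n9 (fail-walked)
[22] read 'c'  n9⇒n10
[23] read 'c'  n10⇒n11
[24] read 'c'  n11⇒n12
[25] read 'a'  n12⇒n13  → match P2@[20:25],P4@[21:25]
[26] read 'b'  n13⇒n3 (fail-walked)
[27] read 'a'  n3⇒n4
[28] read 'a'  n4⇒n1 (fail-walked)
[29] read 'd'  n1⇒n2  → match P0@[28:29]
[30] read 'a'  n2⇒n1 (fail-walked)
[31] read 'a'  n1⇒n1 (fail-walked)
[32] read 'd'  n1⇒n2  → match P0@[31:32]
[33] read 'c'  n2⇒n0 (fail-walked)
[34] read 'b'  n0⇒n14
[35] read 'b'  n14⇒n15  → match P3@[34:35]
[36] read 'c'  n15⇒n16 (fail-walked)
[37] read 'c'  n16⇒n17
[38] read 'd'  n17⇒n8 (fail-walked)
[39] read 'b'  n8⇒n9
[40] read 'a'  n9⇒n1 (fail-walked)
[41] read 'b'  n1⇒n3
[42] read 'a'  n3⇒n4
[43] read 'e'  n4⇒n5
[44] read 'e'  n5⇒n6
[45] read 'a'  n6⇒n7  → match P1@[40:45]
[46] read 'a'  n7⇒n1 (fail-walked)
[47] read 'd'  n1⇒n2  → match P0@[46:47]
[48] read 'c'  n2⇒n0 (fail-walked)
[49] read 'a'  n0⇒n1
[50] read 'a'  n1⇒n1 (fail-walked)
[51] read 'e'  n1⇒n0 (fail-walked)
[52] read 'a'  n0⇒n1
[53] read 'b'  n1⇒n3
[54] read 'a'  n3⇒n4
[55] read 'e'  n4⇒n5
[56] read 'e'  n5⇒n6
[57] read 'a'  n6⇒n7  → match P1@[52:57]
[58] read 'c'  n7⇒n0 (fail-walked)
[59] read 'a'  n0⇒n1
[60] read 'a'  n1⇒n1 (fail-walked)
[61] read 'd'  n1⇒n2  → match P0@[60:61]
[62] read 'b'  n2⇒n9 (fail-walked)
[63] read 'b'  n9⇒n15 (fail-walked)  → match P3@[62:63]
[64] read 'a'  n15⇒n1 (fail-walked)
[65] read 'b'  n1⇒n3
[66] read 'b'  n3⇒n15 (fail-walked)  → match P3@[65:66]

All matches (sorted): [[5,1],[15,2],[15,4],[20,0],[25,2],[25,4],[29,0],[32,0],[35,3],[45,1],[47,0],[57,1],[61,0],[63,3],[66,3]]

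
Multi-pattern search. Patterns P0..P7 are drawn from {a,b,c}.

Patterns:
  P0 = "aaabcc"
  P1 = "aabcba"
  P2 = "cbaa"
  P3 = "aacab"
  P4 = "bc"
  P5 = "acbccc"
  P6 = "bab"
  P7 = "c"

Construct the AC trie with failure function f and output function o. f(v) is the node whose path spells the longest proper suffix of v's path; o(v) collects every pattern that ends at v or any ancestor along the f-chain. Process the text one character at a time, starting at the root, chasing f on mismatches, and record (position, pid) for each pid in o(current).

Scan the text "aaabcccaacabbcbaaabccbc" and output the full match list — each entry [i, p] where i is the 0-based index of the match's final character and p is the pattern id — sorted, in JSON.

Build:
Trie (insert patterns):
  n0 'ε': a→1 b→18 c→11
  n1 'a': a→2 c→20
  n2 'aa': a→3 b→7 c→15
  n3 'aaa': b→4
  n4 'aaab': c→5
  n5 'aaabc': c→6
  n6 'aaabcc': ·  ←P0
  n7 'aab': c→8
  n8 'aabc': b→9
  n9 'aabcb': a→10
  n10 'aabcba': ·  ←P1
  n11 'c': b→12  ←P7
  n12 'cb': a→13
  n13 'cba': a→14
  n14 'cbaa': ·  ←P2
  n15 'aac': a→16
  n16 'aaca': b→17
  n17 'aacab': ·  ←P3
  n18 'b': a→25 c→19
  n19 'bc': ·  ←P4
  n20 'ac': b→21
  n21 'acb': c→22
  n22 'acbc': c→23
  n23 'acbcc': c→24
  n24 'acbccc': ·  ←P5
  n25 'ba': b→26
  n26 'bab': ·  ←P6

Failure links (BFS by depth):
  fail(1) 'a': from fail(0)=0 chase 'a': 0 ⇒ 0;  out=∅∪out(0)=∅
  fail(11) 'c': from fail(0)=0 chase 'c': 0 ⇒ 0;  out={7}∪out(0)={7}
  fail(18) 'b': from fail(0)=0 chase 'b': 0 ⇒ 0;  out=∅∪out(0)=∅
  fail(2) 'aa': from fail(1)=0 chase 'a': 0 ⇒ 1;  out=∅∪out(1)=∅
  fail(12) 'cb': from fail(11)=0 chase 'b': 0 ⇒ 18;  out=∅∪out(18)=∅
  fail(19) 'bc': from fail(18)=0 chase 'c': 0 ⇒ 11;  out={4}∪out(11)={4,7}
  fail(20) 'ac': from fail(1)=0 chase 'c': 0 ⇒ 11;  out=∅∪out(11)={7}
  fail(25) 'ba': from fail(18)=0 chase 'a': 0 ⇒ 1;  out=∅∪out(1)=∅
  fail(3) 'aaa': from fail(2)=1 chase 'a': 1 ⇒ 2;  out=∅∪out(2)=∅
  fail(7) 'aab': from fail(2)=1 chase 'b': 1→0 ⇒ 18;  out=∅∪out(18)=∅
  fail(13) 'cba': from fail(12)=18 chase 'a': 18 ⇒ 25;  out=∅∪out(25)=∅
  fail(15) 'aac': from fail(2)=1 chase 'c': 1 ⇒ 20;  out=∅∪out(20)={7}
  fail(21) 'acb': from fail(20)=11 chase 'b': 11 ⇒ 12;  out=∅∪out(12)=∅
  fail(26) 'bab': from fail(25)=1 chase 'b': 1→0 ⇒ 18;  out={6}∪out(18)={6}
  fail(4) 'aaab': from fail(3)=2 chase 'b': 2 ⇒ 7;  out=∅∪out(7)=∅
  fail(8) 'aabc': from fail(7)=18 chase 'c': 18 ⇒ 19;  out=∅∪out(19)={4,7}
  fail(14) 'cbaa': from fail(13)=25 chase 'a': 25→1 ⇒ 2;  out={2}∪out(2)={2}
  fail(16) 'aaca': from fail(15)=20 chase 'a': 20→11→0 ⇒ 1;  out=∅∪out(1)=∅
  fail(22) 'acbc': from fail(21)=12 chase 'c': 12→18 ⇒ 19;  out=∅∪out(19)={4,7}
  fail(5) 'aaabc': from fail(4)=7 chase 'c': 7 ⇒ 8;  out=∅∪out(8)={4,7}
  fail(9) 'aabcb': from fail(8)=19 chase 'b': 19→11 ⇒ 12;  out=∅∪out(12)=∅
  fail(17) 'aacab': from fail(16)=1 chase 'b': 1→0 ⇒ 18;  out={3}∪out(18)={3}
  fail(23) 'acbcc': from fail(22)=19 chase 'c': 19→11→0 ⇒ 11;  out=∅∪out(11)={7}
  fail(6) 'aaabcc': from fail(5)=8 chase 'c': 8→19→11→0 ⇒ 11;  out={0}∪out(11)={0,7}
  fail(10) 'aabcba': from fail(9)=12 chase 'a': 12 ⇒ 13;  out={1}∪out(13)={1}
  fail(24) 'acbccc': from fail(23)=11 chase 'c': 11→0 ⇒ 11;  out={5}∪out(11)={5,7}

Text stream:
pos 0 'a': at 1
pos 1 'a': at 2
pos 2 'a': at 3
pos 3 'b': at 4
pos 4 'c': at 5  → match P4@[3:4],P7@[4:4]
pos 5 'c': at 6  → match P0@[0:5],P7@[5:5]
pos 6 'c': at 11 (via fail)  → match P7@[6:6]
pos 7 'a': at 1 (via fail)
pos 8 'a': at 2
pos 9 'c': at 15  → match P7@[9:9]
pos 10 'a': at 16
pos 11 'b': at 17  → match P3@[7:11]
pos 12 'b': at 18 (via fail)
pos 13 'c': at 19  → match P4@[12:13],P7@[13:13]
pos 14 'b': at 12 (via fail)
pos 15 'a': at 13
pos 16 'a': at 14  → match P2@[13:16]
pos 17 'a': at 3 (via fail)
pos 18 'b': at 4
pos 19 'c': at 5  → match P4@[18:19],P7@[19:19]
pos 20 'c': at 6  → match P0@[15:20],P7@[20:20]
pos 21 'b': at 12 (via fail)
pos 22 'c': at 19 (via fail)  → match P4@[21:22],P7@[22:22]

All matches (sorted): [[4,4],[4,7],[5,0],[5,7],[6,7],[9,7],[11,3],[13,4],[13,7],[16,2],[19,4],[19,7],[20,0],[20,7],[22,4],[22,7]]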